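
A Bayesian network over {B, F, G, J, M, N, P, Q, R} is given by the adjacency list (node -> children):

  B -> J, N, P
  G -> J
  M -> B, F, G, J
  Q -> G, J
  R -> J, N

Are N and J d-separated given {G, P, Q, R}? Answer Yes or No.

No

Enumerating the 5 paths from N to J and testing each for blocking by {G, P, Q, R}:
  1. N ← R → J — R:fork[blocks] ⇒ blocked
  2. N ← B → J — B:fork[open] ⇒ active
  3. N ← B ← M → G ← Q → J — B:chain[open]; M:fork[open]; G:collider[open]; Q:fork[blocks] ⇒ blocked
  4. N ← B ← M → G → J — B:chain[open]; M:fork[open]; G:chain[blocks] ⇒ blocked
  5. N ← B ← M → J — B:chain[open]; M:fork[open] ⇒ active
Since the path N ← B → J is active, N and J are not d-separated given {G, P, Q, R}.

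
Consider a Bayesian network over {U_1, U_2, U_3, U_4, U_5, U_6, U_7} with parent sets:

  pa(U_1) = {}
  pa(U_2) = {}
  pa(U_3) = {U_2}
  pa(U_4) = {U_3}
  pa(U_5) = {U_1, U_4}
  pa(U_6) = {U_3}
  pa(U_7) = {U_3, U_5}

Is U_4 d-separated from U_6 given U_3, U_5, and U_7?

2 paths connect U_4 and U_6; each must be blocked for d-separation to hold:
Path 1: U_4 → U_5 → U_7 ← U_3 → U_6
  U_5 is a chain here and U_5 is conditioned on, so the path is blocked at U_5.
Path 2: U_4 ← U_3 → U_6
  U_3 is a fork here and U_3 is conditioned on, so the path is blocked at U_3.
Since every path is blocked, d-separation holds.

Yes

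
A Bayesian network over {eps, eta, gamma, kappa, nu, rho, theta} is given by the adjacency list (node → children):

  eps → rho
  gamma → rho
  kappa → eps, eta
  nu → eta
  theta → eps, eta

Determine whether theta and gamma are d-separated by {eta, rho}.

No — theta and gamma are not d-separated given {eta, rho}.

There are 2 undirected paths between theta and gamma; checking each against the conditioning set {eta, rho}:
Path 1: theta → eta ← kappa → eps → rho ← gamma
  eta is a collider and eta is conditioned on, which opens it; kappa is a fork and kappa is not conditioned on; eps is a chain and eps is not conditioned on; rho is a collider and rho is conditioned on, which opens it — no node blocks this path, so it is active.
Path 2: theta → eps → rho ← gamma
  eps is a chain and eps is not conditioned on; rho is a collider and rho is conditioned on, which opens it — no node blocks this path, so it is active.
At least one path is unblocked, so d-separation fails.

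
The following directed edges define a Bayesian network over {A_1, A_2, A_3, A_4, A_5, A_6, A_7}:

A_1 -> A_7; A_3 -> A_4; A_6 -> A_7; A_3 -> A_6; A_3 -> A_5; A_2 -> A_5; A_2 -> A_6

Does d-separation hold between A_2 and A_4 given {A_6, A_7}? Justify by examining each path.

We examine all 2 paths between A_2 and A_4:
Path 1: A_2 → A_6 ← A_3 → A_4
  A_6 is a collider and A_6 is conditioned on, which opens it; A_3 is a fork and A_3 is not conditioned on — no node blocks this path, so it is active.
Path 2: A_2 → A_5 ← A_3 → A_4
  A_5 is a collider here and neither A_5 nor any of its descendants is conditioned on, so the collider stays closed — the path is blocked at A_5.
Since the path A_2 → A_6 ← A_3 → A_4 is active, A_2 and A_4 are not d-separated given {A_6, A_7}.

No — A_2 and A_4 are not d-separated given {A_6, A_7}.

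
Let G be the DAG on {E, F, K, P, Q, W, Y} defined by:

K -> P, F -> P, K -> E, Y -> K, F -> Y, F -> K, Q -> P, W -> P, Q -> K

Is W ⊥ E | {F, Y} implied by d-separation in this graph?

There are 4 undirected paths between W and E; checking each against the conditioning set {F, Y}:
  1. W → P ← Q → K → E — P:collider[blocks]; Q:fork[open]; K:chain[open] ⇒ blocked
  2. W → P ← K → E — P:collider[blocks]; K:fork[open] ⇒ blocked
  3. W → P ← F → K → E — P:collider[blocks]; F:fork[blocks]; K:chain[open] ⇒ blocked
  4. W → P ← F → Y → K → E — P:collider[blocks]; F:fork[blocks]; Y:chain[blocks]; K:chain[open] ⇒ blocked
All paths are blocked; W ⊥ E | {F, Y} holds.

Yes — W and E are d-separated given {F, Y}.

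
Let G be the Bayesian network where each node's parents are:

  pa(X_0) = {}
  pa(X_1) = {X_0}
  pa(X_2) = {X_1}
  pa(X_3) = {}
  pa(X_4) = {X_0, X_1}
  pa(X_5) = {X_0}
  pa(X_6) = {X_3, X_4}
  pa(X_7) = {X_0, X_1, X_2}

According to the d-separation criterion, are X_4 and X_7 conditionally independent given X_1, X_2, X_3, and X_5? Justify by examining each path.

6 paths connect X_4 and X_7; each must be blocked for d-separation to hold:
Path 1: X_4 ← X_1 ← X_0 → X_7
  X_1 is a chain here and X_1 is conditioned on, so the path is blocked at X_1.
Path 2: X_4 ← X_1 → X_7
  X_1 is a fork here and X_1 is conditioned on, so the path is blocked at X_1.
Path 3: X_4 ← X_1 → X_2 → X_7
  X_1 is a fork here and X_1 is conditioned on, so the path is blocked at X_1.
Path 4: X_4 ← X_0 → X_1 → X_7
  X_1 is a chain here and X_1 is conditioned on, so the path is blocked at X_1.
Path 5: X_4 ← X_0 → X_1 → X_2 → X_7
  X_1 is a chain here and X_1 is conditioned on, so the path is blocked at X_1.
Path 6: X_4 ← X_0 → X_7
  X_0 is a fork and X_0 is not conditioned on — no node blocks this path, so it is active.
At least one path is unblocked, so d-separation fails.

No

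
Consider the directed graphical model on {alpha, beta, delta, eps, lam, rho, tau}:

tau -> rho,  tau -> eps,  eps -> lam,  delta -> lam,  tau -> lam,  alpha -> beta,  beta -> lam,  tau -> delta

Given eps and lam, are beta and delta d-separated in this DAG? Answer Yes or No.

We examine all 3 paths between beta and delta:
Path 1: beta → lam ← delta
  lam is a collider and lam is conditioned on, which opens it — no node blocks this path, so it is active.
Path 2: beta → lam ← tau → delta
  lam is a collider and lam is conditioned on, which opens it; tau is a fork and tau is not conditioned on — no node blocks this path, so it is active.
Path 3: beta → lam ← eps ← tau → delta
  eps is a chain here and eps is conditioned on, so the path is blocked at eps.
At least one path is unblocked, so d-separation fails.

No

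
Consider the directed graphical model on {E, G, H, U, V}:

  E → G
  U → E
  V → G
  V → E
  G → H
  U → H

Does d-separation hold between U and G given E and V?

Yes — U and G are d-separated given {E, V}.

There are 3 undirected paths between U and G; checking each against the conditioning set {E, V}:
  1. U → E → G — E:chain[blocks] ⇒ blocked
  2. U → E ← V → G — E:collider[open]; V:fork[blocks] ⇒ blocked
  3. U → H ← G — H:collider[blocks] ⇒ blocked
All paths are blocked; U ⊥ G | {E, V} holds.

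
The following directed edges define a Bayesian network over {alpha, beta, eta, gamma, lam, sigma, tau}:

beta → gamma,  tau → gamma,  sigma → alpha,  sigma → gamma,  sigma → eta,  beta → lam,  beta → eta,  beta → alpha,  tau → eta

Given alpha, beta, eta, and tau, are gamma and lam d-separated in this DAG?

5 paths connect gamma and lam; each must be blocked for d-separation to hold:
Path 1: gamma ← sigma → alpha ← beta → lam
  beta is a fork here and beta is conditioned on, so the path is blocked at beta.
Path 2: gamma ← sigma → eta ← beta → lam
  beta is a fork here and beta is conditioned on, so the path is blocked at beta.
Path 3: gamma ← tau → eta ← sigma → alpha ← beta → lam
  tau is a fork here and tau is conditioned on, so the path is blocked at tau.
Path 4: gamma ← tau → eta ← beta → lam
  tau is a fork here and tau is conditioned on, so the path is blocked at tau.
Path 5: gamma ← beta → lam
  beta is a fork here and beta is conditioned on, so the path is blocked at beta.
Since every path is blocked, d-separation holds.

Yes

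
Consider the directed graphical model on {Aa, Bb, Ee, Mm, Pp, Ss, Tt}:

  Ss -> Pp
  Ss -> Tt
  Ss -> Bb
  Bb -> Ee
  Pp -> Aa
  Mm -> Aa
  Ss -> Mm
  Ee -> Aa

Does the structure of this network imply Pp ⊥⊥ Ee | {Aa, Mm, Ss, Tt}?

There are 4 undirected paths between Pp and Ee; checking each against the conditioning set {Aa, Mm, Ss, Tt}:
Path 1: Pp → Aa ← Ee
  Aa is a collider and Aa is conditioned on, which opens it — no node blocks this path, so it is active.
Path 2: Pp → Aa ← Mm ← Ss → Bb → Ee
  Mm is a chain here and Mm is conditioned on, so the path is blocked at Mm.
Path 3: Pp ← Ss → Bb → Ee
  Ss is a fork here and Ss is conditioned on, so the path is blocked at Ss.
Path 4: Pp ← Ss → Mm → Aa ← Ee
  Ss is a fork here and Ss is conditioned on, so the path is blocked at Ss.
Because an active path exists, Pp and Ee are not d-separated.

No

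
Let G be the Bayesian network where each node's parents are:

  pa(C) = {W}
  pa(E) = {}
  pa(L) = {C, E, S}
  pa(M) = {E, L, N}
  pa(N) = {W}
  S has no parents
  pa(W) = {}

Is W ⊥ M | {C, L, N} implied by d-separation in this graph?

Yes

Enumerating the 3 paths from W to M and testing each for blocking by {C, L, N}:
Path 1: W → C → L ← E → M
  C is a chain here and C is conditioned on, so the path is blocked at C.
Path 2: W → C → L → M
  C is a chain here and C is conditioned on, so the path is blocked at C.
Path 3: W → N → M
  N is a chain here and N is conditioned on, so the path is blocked at N.
Every path is blocked, so W and M are d-separated given {C, L, N}.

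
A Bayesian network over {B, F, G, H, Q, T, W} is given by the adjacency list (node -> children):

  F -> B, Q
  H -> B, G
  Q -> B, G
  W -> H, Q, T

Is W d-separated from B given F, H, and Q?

Yes — W and B are d-separated given {F, H, Q}.

We examine all 6 paths between W and B:
  1. W → Q → B — Q:chain[blocks] ⇒ blocked
  2. W → Q ← F → B — Q:collider[open]; F:fork[blocks] ⇒ blocked
  3. W → Q → G ← H → B — Q:chain[blocks]; G:collider[blocks]; H:fork[blocks] ⇒ blocked
  4. W → H → B — H:chain[blocks] ⇒ blocked
  5. W → H → G ← Q → B — H:chain[blocks]; G:collider[blocks]; Q:fork[blocks] ⇒ blocked
  6. W → H → G ← Q ← F → B — H:chain[blocks]; G:collider[blocks]; Q:chain[blocks]; F:fork[blocks] ⇒ blocked
Every path is blocked, so W and B are d-separated given {F, H, Q}.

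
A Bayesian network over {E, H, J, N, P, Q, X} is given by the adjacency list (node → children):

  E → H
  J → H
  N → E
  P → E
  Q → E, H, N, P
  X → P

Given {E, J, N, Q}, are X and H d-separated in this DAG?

There are 6 undirected paths between X and H; checking each against the conditioning set {E, J, N, Q}:
  1. X → P ← Q → N → E → H — P:collider[open]; Q:fork[blocks]; N:chain[blocks]; E:chain[blocks] ⇒ blocked
  2. X → P ← Q → E → H — P:collider[open]; Q:fork[blocks]; E:chain[blocks] ⇒ blocked
  3. X → P ← Q → H — P:collider[open]; Q:fork[blocks] ⇒ blocked
  4. X → P → E ← N ← Q → H — P:chain[open]; E:collider[open]; N:chain[blocks]; Q:fork[blocks] ⇒ blocked
  5. X → P → E ← Q → H — P:chain[open]; E:collider[open]; Q:fork[blocks] ⇒ blocked
  6. X → P → E → H — P:chain[open]; E:chain[blocks] ⇒ blocked
All paths are blocked; X ⊥ H | {E, J, N, Q} holds.

Yes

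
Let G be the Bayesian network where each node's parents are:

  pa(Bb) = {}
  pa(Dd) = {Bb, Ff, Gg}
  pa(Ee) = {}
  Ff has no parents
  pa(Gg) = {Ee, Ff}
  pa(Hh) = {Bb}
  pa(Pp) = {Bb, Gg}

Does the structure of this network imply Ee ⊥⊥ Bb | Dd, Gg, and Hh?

We examine all 3 paths between Ee and Bb:
Path 1: Ee → Gg ← Ff → Dd ← Bb
  Gg is a collider and Gg is conditioned on, which opens it; Ff is a fork and Ff is not conditioned on; Dd is a collider and Dd is conditioned on, which opens it — no node blocks this path, so it is active.
Path 2: Ee → Gg → Dd ← Bb
  Gg is a chain here and Gg is conditioned on, so the path is blocked at Gg.
Path 3: Ee → Gg → Pp ← Bb
  Gg is a chain here and Gg is conditioned on, so the path is blocked at Gg.
Since the path Ee → Gg ← Ff → Dd ← Bb is active, Ee and Bb are not d-separated given {Dd, Gg, Hh}.

No — Ee and Bb are not d-separated given {Dd, Gg, Hh}.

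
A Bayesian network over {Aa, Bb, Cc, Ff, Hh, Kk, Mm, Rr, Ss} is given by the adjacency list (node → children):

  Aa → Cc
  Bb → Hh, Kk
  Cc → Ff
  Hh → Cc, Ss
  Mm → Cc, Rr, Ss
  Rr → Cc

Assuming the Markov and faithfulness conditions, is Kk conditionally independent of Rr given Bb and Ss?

Yes

There are 4 undirected paths between Kk and Rr; checking each against the conditioning set {Bb, Ss}:
Path 1: Kk ← Bb → Hh → Ss ← Mm → Cc ← Rr
  Bb is a fork here and Bb is conditioned on, so the path is blocked at Bb.
Path 2: Kk ← Bb → Hh → Ss ← Mm → Rr
  Bb is a fork here and Bb is conditioned on, so the path is blocked at Bb.
Path 3: Kk ← Bb → Hh → Cc ← Mm → Rr
  Bb is a fork here and Bb is conditioned on, so the path is blocked at Bb.
Path 4: Kk ← Bb → Hh → Cc ← Rr
  Bb is a fork here and Bb is conditioned on, so the path is blocked at Bb.
Since every path is blocked, d-separation holds.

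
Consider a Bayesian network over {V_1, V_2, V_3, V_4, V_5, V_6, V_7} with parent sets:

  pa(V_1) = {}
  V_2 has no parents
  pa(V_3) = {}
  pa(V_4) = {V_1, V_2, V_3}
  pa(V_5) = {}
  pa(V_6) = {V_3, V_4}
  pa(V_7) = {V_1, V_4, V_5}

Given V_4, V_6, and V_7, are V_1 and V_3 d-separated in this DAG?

We examine all 4 paths between V_1 and V_3:
Path 1: V_1 → V_4 ← V_3
  V_4 is a collider and V_4 is conditioned on, which opens it — no node blocks this path, so it is active.
Path 2: V_1 → V_4 → V_6 ← V_3
  V_4 is a chain here and V_4 is conditioned on, so the path is blocked at V_4.
Path 3: V_1 → V_7 ← V_4 ← V_3
  V_4 is a chain here and V_4 is conditioned on, so the path is blocked at V_4.
Path 4: V_1 → V_7 ← V_4 → V_6 ← V_3
  V_4 is a fork here and V_4 is conditioned on, so the path is blocked at V_4.
Because an active path exists, V_1 and V_3 are not d-separated.

No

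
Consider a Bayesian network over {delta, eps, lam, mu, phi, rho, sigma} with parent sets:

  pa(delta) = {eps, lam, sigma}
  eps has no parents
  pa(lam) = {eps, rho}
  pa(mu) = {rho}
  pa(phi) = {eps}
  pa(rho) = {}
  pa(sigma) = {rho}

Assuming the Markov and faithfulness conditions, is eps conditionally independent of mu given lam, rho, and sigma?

Yes — eps and mu are d-separated given {lam, rho, sigma}.

4 paths connect eps and mu; each must be blocked for d-separation to hold:
Path 1: eps → lam ← rho → mu
  rho is a fork here and rho is conditioned on, so the path is blocked at rho.
Path 2: eps → lam → delta ← sigma ← rho → mu
  lam is a chain here and lam is conditioned on, so the path is blocked at lam.
Path 3: eps → delta ← lam ← rho → mu
  delta is a collider here and neither delta nor any of its descendants is conditioned on, so the collider stays closed — the path is blocked at delta.
Path 4: eps → delta ← sigma ← rho → mu
  delta is a collider here and neither delta nor any of its descendants is conditioned on, so the collider stays closed — the path is blocked at delta.
All paths are blocked; eps ⊥ mu | {lam, rho, sigma} holds.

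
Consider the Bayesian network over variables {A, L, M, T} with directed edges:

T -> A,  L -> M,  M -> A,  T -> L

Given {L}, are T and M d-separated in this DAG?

Yes — T and M are d-separated given {L}.

Enumerating the 2 paths from T to M and testing each for blocking by {L}:
Path 1: T → A ← M
  A is a collider here and neither A nor any of its descendants is conditioned on, so the collider stays closed — the path is blocked at A.
Path 2: T → L → M
  L is a chain here and L is conditioned on, so the path is blocked at L.
All paths are blocked; T ⊥ M | {L} holds.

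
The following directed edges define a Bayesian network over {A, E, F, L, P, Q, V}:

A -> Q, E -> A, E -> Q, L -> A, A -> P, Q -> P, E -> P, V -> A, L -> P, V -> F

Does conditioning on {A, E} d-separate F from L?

We examine all 6 paths between F and L:
Path 1: F ← V → A → P ← L
  A is a chain here and A is conditioned on, so the path is blocked at A.
Path 2: F ← V → A ← L
  V is a fork and V is not conditioned on; A is a collider and A is conditioned on, which opens it — no node blocks this path, so it is active.
Path 3: F ← V → A → Q → P ← L
  A is a chain here and A is conditioned on, so the path is blocked at A.
Path 4: F ← V → A → Q ← E → P ← L
  A is a chain here and A is conditioned on, so the path is blocked at A.
Path 5: F ← V → A ← E → P ← L
  E is a fork here and E is conditioned on, so the path is blocked at E.
Path 6: F ← V → A ← E → Q → P ← L
  E is a fork here and E is conditioned on, so the path is blocked at E.
At least one path is unblocked, so d-separation fails.

No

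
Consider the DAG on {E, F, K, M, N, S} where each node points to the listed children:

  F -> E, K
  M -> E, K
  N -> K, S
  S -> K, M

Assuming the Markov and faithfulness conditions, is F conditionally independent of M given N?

Yes — F and M are d-separated given {N}.

4 paths connect F and M; each must be blocked for d-separation to hold:
  1. F → K ← S → M — K:collider[blocks]; S:fork[open] ⇒ blocked
  2. F → K ← M — K:collider[blocks] ⇒ blocked
  3. F → K ← N → S → M — K:collider[blocks]; N:fork[blocks]; S:chain[open] ⇒ blocked
  4. F → E ← M — E:collider[blocks] ⇒ blocked
Since every path is blocked, d-separation holds.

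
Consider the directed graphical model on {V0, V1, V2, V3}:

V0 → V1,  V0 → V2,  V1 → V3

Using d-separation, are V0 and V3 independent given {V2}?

Only one path connects V0 and V3:
Path 1: V0 → V1 → V3
  V1 is a chain and V1 is not conditioned on — no node blocks this path, so it is active.
At least one path is unblocked, so d-separation fails.

No — V0 and V3 are not d-separated given {V2}.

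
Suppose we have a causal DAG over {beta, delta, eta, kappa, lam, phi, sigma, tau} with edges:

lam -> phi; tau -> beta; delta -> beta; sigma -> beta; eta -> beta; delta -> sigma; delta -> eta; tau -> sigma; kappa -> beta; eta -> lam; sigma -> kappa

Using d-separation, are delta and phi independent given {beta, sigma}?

We examine all 5 paths between delta and phi:
Path 1: delta → eta → lam → phi
  eta is a chain and eta is not conditioned on; lam is a chain and lam is not conditioned on — no node blocks this path, so it is active.
Path 2: delta → sigma → kappa → beta ← eta → lam → phi
  sigma is a chain here and sigma is conditioned on, so the path is blocked at sigma.
Path 3: delta → sigma ← tau → beta ← eta → lam → phi
  sigma is a collider and sigma is conditioned on, which opens it; tau is a fork and tau is not conditioned on; beta is a collider and beta is conditioned on, which opens it; eta is a fork and eta is not conditioned on; lam is a chain and lam is not conditioned on — no node blocks this path, so it is active.
Path 4: delta → sigma → beta ← eta → lam → phi
  sigma is a chain here and sigma is conditioned on, so the path is blocked at sigma.
Path 5: delta → beta ← eta → lam → phi
  beta is a collider and beta is conditioned on, which opens it; eta is a fork and eta is not conditioned on; lam is a chain and lam is not conditioned on — no node blocks this path, so it is active.
Since the path delta → eta → lam → phi is active, delta and phi are not d-separated given {beta, sigma}.

No — delta and phi are not d-separated given {beta, sigma}.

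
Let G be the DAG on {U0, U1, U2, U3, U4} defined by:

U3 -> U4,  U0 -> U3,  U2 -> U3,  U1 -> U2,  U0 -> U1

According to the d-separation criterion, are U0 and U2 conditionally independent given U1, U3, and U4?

2 paths connect U0 and U2; each must be blocked for d-separation to hold:
  1. U0 → U1 → U2 — U1:chain[blocks] ⇒ blocked
  2. U0 → U3 ← U2 — U3:collider[open] ⇒ active
At least one path is unblocked, so d-separation fails.

No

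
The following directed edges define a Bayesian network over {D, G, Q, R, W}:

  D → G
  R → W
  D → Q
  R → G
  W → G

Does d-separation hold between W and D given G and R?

There are 2 undirected paths between W and D; checking each against the conditioning set {G, R}:
Path 1: W ← R → G ← D
  R is a fork here and R is conditioned on, so the path is blocked at R.
Path 2: W → G ← D
  G is a collider and G is conditioned on, which opens it — no node blocks this path, so it is active.
Since the path W → G ← D is active, W and D are not d-separated given {G, R}.

No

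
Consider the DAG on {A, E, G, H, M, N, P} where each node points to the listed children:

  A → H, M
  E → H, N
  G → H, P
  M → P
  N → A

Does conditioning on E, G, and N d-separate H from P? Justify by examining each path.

We examine all 3 paths between H and P:
  1. H ← A → M → P — A:fork[open]; M:chain[open] ⇒ active
  2. H ← E → N → A → M → P — E:fork[blocks]; N:chain[blocks]; A:chain[open]; M:chain[open] ⇒ blocked
  3. H ← G → P — G:fork[blocks] ⇒ blocked
Because an active path exists, H and P are not d-separated.

No — H and P are not d-separated given {E, G, N}.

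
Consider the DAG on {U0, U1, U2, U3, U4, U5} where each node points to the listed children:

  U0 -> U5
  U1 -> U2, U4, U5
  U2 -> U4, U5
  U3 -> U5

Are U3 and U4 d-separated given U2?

Yes

Enumerating the 4 paths from U3 to U4 and testing each for blocking by {U2}:
Path 1: U3 → U5 ← U2 → U4
  U5 is a collider here and neither U5 nor any of its descendants is conditioned on, so the collider stays closed — the path is blocked at U5.
Path 2: U3 → U5 ← U2 ← U1 → U4
  U5 is a collider here and neither U5 nor any of its descendants is conditioned on, so the collider stays closed — the path is blocked at U5.
Path 3: U3 → U5 ← U1 → U2 → U4
  U5 is a collider here and neither U5 nor any of its descendants is conditioned on, so the collider stays closed — the path is blocked at U5.
Path 4: U3 → U5 ← U1 → U4
  U5 is a collider here and neither U5 nor any of its descendants is conditioned on, so the collider stays closed — the path is blocked at U5.
Every path is blocked, so U3 and U4 are d-separated given {U2}.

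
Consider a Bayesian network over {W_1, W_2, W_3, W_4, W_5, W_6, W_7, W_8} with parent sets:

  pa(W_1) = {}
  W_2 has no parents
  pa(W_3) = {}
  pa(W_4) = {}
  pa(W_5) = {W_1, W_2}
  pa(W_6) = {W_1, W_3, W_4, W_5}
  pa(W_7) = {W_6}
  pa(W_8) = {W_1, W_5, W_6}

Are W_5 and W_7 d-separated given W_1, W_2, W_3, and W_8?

Enumerating the 5 paths from W_5 to W_7 and testing each for blocking by {W_1, W_2, W_3, W_8}:
Path 1: W_5 → W_8 ← W_6 → W_7
  W_8 is a collider and W_8 is conditioned on, which opens it; W_6 is a fork and W_6 is not conditioned on — no node blocks this path, so it is active.
Path 2: W_5 → W_8 ← W_1 → W_6 → W_7
  W_1 is a fork here and W_1 is conditioned on, so the path is blocked at W_1.
Path 3: W_5 → W_6 → W_7
  W_6 is a chain and W_6 is not conditioned on — no node blocks this path, so it is active.
Path 4: W_5 ← W_1 → W_8 ← W_6 → W_7
  W_1 is a fork here and W_1 is conditioned on, so the path is blocked at W_1.
Path 5: W_5 ← W_1 → W_6 → W_7
  W_1 is a fork here and W_1 is conditioned on, so the path is blocked at W_1.
Because an active path exists, W_5 and W_7 are not d-separated.

No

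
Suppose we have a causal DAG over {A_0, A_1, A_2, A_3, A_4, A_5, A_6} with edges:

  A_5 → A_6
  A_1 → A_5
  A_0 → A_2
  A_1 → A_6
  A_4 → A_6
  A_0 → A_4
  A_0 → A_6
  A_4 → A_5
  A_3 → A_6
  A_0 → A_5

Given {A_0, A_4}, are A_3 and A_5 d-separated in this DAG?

Enumerating the 6 paths from A_3 to A_5 and testing each for blocking by {A_0, A_4}:
Path 1: A_3 → A_6 ← A_0 → A_4 → A_5
  A_6 is a collider here and neither A_6 nor any of its descendants is conditioned on, so the collider stays closed — the path is blocked at A_6.
Path 2: A_3 → A_6 ← A_0 → A_5
  A_6 is a collider here and neither A_6 nor any of its descendants is conditioned on, so the collider stays closed — the path is blocked at A_6.
Path 3: A_3 → A_6 ← A_4 ← A_0 → A_5
  A_6 is a collider here and neither A_6 nor any of its descendants is conditioned on, so the collider stays closed — the path is blocked at A_6.
Path 4: A_3 → A_6 ← A_4 → A_5
  A_6 is a collider here and neither A_6 nor any of its descendants is conditioned on, so the collider stays closed — the path is blocked at A_6.
Path 5: A_3 → A_6 ← A_5
  A_6 is a collider here and neither A_6 nor any of its descendants is conditioned on, so the collider stays closed — the path is blocked at A_6.
Path 6: A_3 → A_6 ← A_1 → A_5
  A_6 is a collider here and neither A_6 nor any of its descendants is conditioned on, so the collider stays closed — the path is blocked at A_6.
Since every path is blocked, d-separation holds.

Yes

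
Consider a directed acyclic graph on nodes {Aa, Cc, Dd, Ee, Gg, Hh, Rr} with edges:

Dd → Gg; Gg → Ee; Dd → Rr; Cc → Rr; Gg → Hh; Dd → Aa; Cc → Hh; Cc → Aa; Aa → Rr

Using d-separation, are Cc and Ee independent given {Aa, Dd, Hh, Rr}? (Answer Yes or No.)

We examine all 5 paths between Cc and Ee:
Path 1: Cc → Aa ← Dd → Gg → Ee
  Dd is a fork here and Dd is conditioned on, so the path is blocked at Dd.
Path 2: Cc → Aa → Rr ← Dd → Gg → Ee
  Aa is a chain here and Aa is conditioned on, so the path is blocked at Aa.
Path 3: Cc → Rr ← Dd → Gg → Ee
  Dd is a fork here and Dd is conditioned on, so the path is blocked at Dd.
Path 4: Cc → Rr ← Aa ← Dd → Gg → Ee
  Aa is a chain here and Aa is conditioned on, so the path is blocked at Aa.
Path 5: Cc → Hh ← Gg → Ee
  Hh is a collider and Hh is conditioned on, which opens it; Gg is a fork and Gg is not conditioned on — no node blocks this path, so it is active.
At least one path is unblocked, so d-separation fails.

No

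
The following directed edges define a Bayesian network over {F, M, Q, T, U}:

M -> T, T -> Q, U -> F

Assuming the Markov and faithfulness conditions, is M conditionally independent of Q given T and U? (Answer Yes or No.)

Yes

There is one path between M and Q:
  1. M → T → Q — T:chain[blocks] ⇒ blocked
Every path is blocked, so M and Q are d-separated given {T, U}.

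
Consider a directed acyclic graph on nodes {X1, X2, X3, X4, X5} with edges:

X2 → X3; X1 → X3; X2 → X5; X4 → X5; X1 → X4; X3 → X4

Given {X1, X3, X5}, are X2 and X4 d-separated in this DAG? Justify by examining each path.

3 paths connect X2 and X4; each must be blocked for d-separation to hold:
Path 1: X2 → X3 → X4
  X3 is a chain here and X3 is conditioned on, so the path is blocked at X3.
Path 2: X2 → X3 ← X1 → X4
  X1 is a fork here and X1 is conditioned on, so the path is blocked at X1.
Path 3: X2 → X5 ← X4
  X5 is a collider and X5 is conditioned on, which opens it — no node blocks this path, so it is active.
At least one path is unblocked, so d-separation fails.

No — X2 and X4 are not d-separated given {X1, X3, X5}.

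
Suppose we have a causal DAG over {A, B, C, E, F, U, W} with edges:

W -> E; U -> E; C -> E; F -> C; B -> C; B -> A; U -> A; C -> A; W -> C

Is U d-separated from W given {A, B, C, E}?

No

There are 6 undirected paths between U and W; checking each against the conditioning set {A, B, C, E}:
Path 1: U → A ← C → E ← W
  C is a fork here and C is conditioned on, so the path is blocked at C.
Path 2: U → A ← C ← W
  C is a chain here and C is conditioned on, so the path is blocked at C.
Path 3: U → A ← B → C → E ← W
  B is a fork here and B is conditioned on, so the path is blocked at B.
Path 4: U → A ← B → C ← W
  B is a fork here and B is conditioned on, so the path is blocked at B.
Path 5: U → E ← C ← W
  C is a chain here and C is conditioned on, so the path is blocked at C.
Path 6: U → E ← W
  E is a collider and E is conditioned on, which opens it — no node blocks this path, so it is active.
At least one path is unblocked, so d-separation fails.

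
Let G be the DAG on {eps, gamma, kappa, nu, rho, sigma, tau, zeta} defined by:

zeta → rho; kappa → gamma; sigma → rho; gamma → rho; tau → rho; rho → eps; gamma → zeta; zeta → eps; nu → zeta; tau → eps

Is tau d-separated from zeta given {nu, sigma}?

Yes — tau and zeta are d-separated given {nu, sigma}.

We examine all 6 paths between tau and zeta:
Path 1: tau → rho ← zeta
  rho is a collider here and neither rho nor any of its descendants is conditioned on, so the collider stays closed — the path is blocked at rho.
Path 2: tau → rho → eps ← zeta
  eps is a collider here and neither eps nor any of its descendants is conditioned on, so the collider stays closed — the path is blocked at eps.
Path 3: tau → rho ← gamma → zeta
  rho is a collider here and neither rho nor any of its descendants is conditioned on, so the collider stays closed — the path is blocked at rho.
Path 4: tau → eps ← zeta
  eps is a collider here and neither eps nor any of its descendants is conditioned on, so the collider stays closed — the path is blocked at eps.
Path 5: tau → eps ← rho ← zeta
  eps is a collider here and neither eps nor any of its descendants is conditioned on, so the collider stays closed — the path is blocked at eps.
Path 6: tau → eps ← rho ← gamma → zeta
  eps is a collider here and neither eps nor any of its descendants is conditioned on, so the collider stays closed — the path is blocked at eps.
Every path is blocked, so tau and zeta are d-separated given {nu, sigma}.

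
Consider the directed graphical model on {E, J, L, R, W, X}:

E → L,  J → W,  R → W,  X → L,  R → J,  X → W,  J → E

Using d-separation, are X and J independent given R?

Enumerating the 3 paths from X to J and testing each for blocking by {R}:
  1. X → W ← J — W:collider[blocks] ⇒ blocked
  2. X → W ← R → J — W:collider[blocks]; R:fork[blocks] ⇒ blocked
  3. X → L ← E ← J — L:collider[blocks]; E:chain[open] ⇒ blocked
Since every path is blocked, d-separation holds.

Yes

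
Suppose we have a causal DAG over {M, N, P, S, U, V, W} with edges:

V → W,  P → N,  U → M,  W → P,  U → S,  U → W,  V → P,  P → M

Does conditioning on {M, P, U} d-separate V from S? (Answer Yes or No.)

Yes

We examine all 4 paths between V and S:
Path 1: V → P ← W ← U → S
  U is a fork here and U is conditioned on, so the path is blocked at U.
Path 2: V → P → M ← U → S
  P is a chain here and P is conditioned on, so the path is blocked at P.
Path 3: V → W → P → M ← U → S
  P is a chain here and P is conditioned on, so the path is blocked at P.
Path 4: V → W ← U → S
  U is a fork here and U is conditioned on, so the path is blocked at U.
Every path is blocked, so V and S are d-separated given {M, P, U}.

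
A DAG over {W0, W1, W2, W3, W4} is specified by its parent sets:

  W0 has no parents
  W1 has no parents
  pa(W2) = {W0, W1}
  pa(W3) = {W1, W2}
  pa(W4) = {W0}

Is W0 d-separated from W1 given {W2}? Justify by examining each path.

We examine all 2 paths between W0 and W1:
Path 1: W0 → W2 → W3 ← W1
  W2 is a chain here and W2 is conditioned on, so the path is blocked at W2.
Path 2: W0 → W2 ← W1
  W2 is a collider and W2 is conditioned on, which opens it — no node blocks this path, so it is active.
Because an active path exists, W0 and W1 are not d-separated.

No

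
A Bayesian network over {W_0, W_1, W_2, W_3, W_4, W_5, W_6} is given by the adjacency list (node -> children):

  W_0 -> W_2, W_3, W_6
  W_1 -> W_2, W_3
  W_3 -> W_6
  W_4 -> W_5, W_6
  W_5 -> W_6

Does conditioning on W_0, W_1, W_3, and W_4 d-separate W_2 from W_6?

There are 4 undirected paths between W_2 and W_6; checking each against the conditioning set {W_0, W_1, W_3, W_4}:
Path 1: W_2 ← W_1 → W_3 → W_6
  W_1 is a fork here and W_1 is conditioned on, so the path is blocked at W_1.
Path 2: W_2 ← W_1 → W_3 ← W_0 → W_6
  W_1 is a fork here and W_1 is conditioned on, so the path is blocked at W_1.
Path 3: W_2 ← W_0 → W_3 → W_6
  W_0 is a fork here and W_0 is conditioned on, so the path is blocked at W_0.
Path 4: W_2 ← W_0 → W_6
  W_0 is a fork here and W_0 is conditioned on, so the path is blocked at W_0.
All paths are blocked; W_2 ⊥ W_6 | {W_0, W_1, W_3, W_4} holds.

Yes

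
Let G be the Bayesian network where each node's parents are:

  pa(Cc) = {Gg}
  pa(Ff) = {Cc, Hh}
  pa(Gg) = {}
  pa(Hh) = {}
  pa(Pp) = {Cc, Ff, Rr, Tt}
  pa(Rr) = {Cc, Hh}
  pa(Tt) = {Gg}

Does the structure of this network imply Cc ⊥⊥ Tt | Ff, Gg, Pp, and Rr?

Enumerating the 6 paths from Cc to Tt and testing each for blocking by {Ff, Gg, Pp, Rr}:
  1. Cc → Rr ← Hh → Ff → Pp ← Tt — Rr:collider[open]; Hh:fork[open]; Ff:chain[blocks]; Pp:collider[open] ⇒ blocked
  2. Cc → Rr → Pp ← Tt — Rr:chain[blocks]; Pp:collider[open] ⇒ blocked
  3. Cc ← Gg → Tt — Gg:fork[blocks] ⇒ blocked
  4. Cc → Ff ← Hh → Rr → Pp ← Tt — Ff:collider[open]; Hh:fork[open]; Rr:chain[blocks]; Pp:collider[open] ⇒ blocked
  5. Cc → Ff → Pp ← Tt — Ff:chain[blocks]; Pp:collider[open] ⇒ blocked
  6. Cc → Pp ← Tt — Pp:collider[open] ⇒ active
At least one path is unblocked, so d-separation fails.

No — Cc and Tt are not d-separated given {Ff, Gg, Pp, Rr}.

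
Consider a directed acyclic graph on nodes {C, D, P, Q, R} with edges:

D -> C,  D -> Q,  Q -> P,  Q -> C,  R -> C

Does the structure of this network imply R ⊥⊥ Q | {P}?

Yes

There are 2 undirected paths between R and Q; checking each against the conditioning set {P}:
Path 1: R → C ← Q
  C is a collider here and neither C nor any of its descendants is conditioned on, so the collider stays closed — the path is blocked at C.
Path 2: R → C ← D → Q
  C is a collider here and neither C nor any of its descendants is conditioned on, so the collider stays closed — the path is blocked at C.
Since every path is blocked, d-separation holds.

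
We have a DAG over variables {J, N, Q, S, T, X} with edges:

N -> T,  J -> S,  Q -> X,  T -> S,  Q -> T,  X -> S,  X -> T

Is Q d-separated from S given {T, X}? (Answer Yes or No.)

4 paths connect Q and S; each must be blocked for d-separation to hold:
  1. Q → X → S — X:chain[blocks] ⇒ blocked
  2. Q → X → T → S — X:chain[blocks]; T:chain[blocks] ⇒ blocked
  3. Q → T ← X → S — T:collider[open]; X:fork[blocks] ⇒ blocked
  4. Q → T → S — T:chain[blocks] ⇒ blocked
All paths are blocked; Q ⊥ S | {T, X} holds.

Yes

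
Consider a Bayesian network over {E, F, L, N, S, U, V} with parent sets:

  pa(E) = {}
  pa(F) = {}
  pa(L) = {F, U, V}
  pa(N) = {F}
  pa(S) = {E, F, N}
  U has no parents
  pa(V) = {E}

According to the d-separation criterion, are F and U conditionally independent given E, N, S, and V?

3 paths connect F and U; each must be blocked for d-separation to hold:
  1. F → N → S ← E → V → L ← U — N:chain[blocks]; S:collider[open]; E:fork[blocks]; V:chain[blocks]; L:collider[blocks] ⇒ blocked
  2. F → L ← U — L:collider[blocks] ⇒ blocked
  3. F → S ← E → V → L ← U — S:collider[open]; E:fork[blocks]; V:chain[blocks]; L:collider[blocks] ⇒ blocked
All paths are blocked; F ⊥ U | {E, N, S, V} holds.

Yes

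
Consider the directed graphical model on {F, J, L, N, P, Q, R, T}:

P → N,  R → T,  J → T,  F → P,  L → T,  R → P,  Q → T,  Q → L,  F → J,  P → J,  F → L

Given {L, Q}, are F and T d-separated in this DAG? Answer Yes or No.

No

We examine all 6 paths between F and T:
Path 1: F → P ← R → T
  P is a collider here and neither P nor any of its descendants is conditioned on, so the collider stays closed — the path is blocked at P.
Path 2: F → P → J → T
  P is a chain and P is not conditioned on; J is a chain and J is not conditioned on — no node blocks this path, so it is active.
Path 3: F → L ← Q → T
  Q is a fork here and Q is conditioned on, so the path is blocked at Q.
Path 4: F → L → T
  L is a chain here and L is conditioned on, so the path is blocked at L.
Path 5: F → J ← P ← R → T
  J is a collider here and neither J nor any of its descendants is conditioned on, so the collider stays closed — the path is blocked at J.
Path 6: F → J → T
  J is a chain and J is not conditioned on — no node blocks this path, so it is active.
Since the path F → P → J → T is active, F and T are not d-separated given {L, Q}.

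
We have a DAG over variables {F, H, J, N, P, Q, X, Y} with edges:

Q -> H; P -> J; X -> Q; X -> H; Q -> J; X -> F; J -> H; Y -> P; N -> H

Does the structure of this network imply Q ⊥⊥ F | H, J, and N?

No

Enumerating the 3 paths from Q to F and testing each for blocking by {H, J, N}:
Path 1: Q → H ← X → F
  H is a collider and H is conditioned on, which opens it; X is a fork and X is not conditioned on — no node blocks this path, so it is active.
Path 2: Q → J → H ← X → F
  J is a chain here and J is conditioned on, so the path is blocked at J.
Path 3: Q ← X → F
  X is a fork and X is not conditioned on — no node blocks this path, so it is active.
Because an active path exists, Q and F are not d-separated.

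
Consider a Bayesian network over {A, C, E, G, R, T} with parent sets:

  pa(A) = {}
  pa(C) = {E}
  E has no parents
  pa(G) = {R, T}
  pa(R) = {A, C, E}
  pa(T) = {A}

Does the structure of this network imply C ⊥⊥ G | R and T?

Yes

Enumerating the 4 paths from C to G and testing each for blocking by {R, T}:
  1. C → R → G — R:chain[blocks] ⇒ blocked
  2. C → R ← A → T → G — R:collider[open]; A:fork[open]; T:chain[blocks] ⇒ blocked
  3. C ← E → R → G — E:fork[open]; R:chain[blocks] ⇒ blocked
  4. C ← E → R ← A → T → G — E:fork[open]; R:collider[open]; A:fork[open]; T:chain[blocks] ⇒ blocked
Every path is blocked, so C and G are d-separated given {R, T}.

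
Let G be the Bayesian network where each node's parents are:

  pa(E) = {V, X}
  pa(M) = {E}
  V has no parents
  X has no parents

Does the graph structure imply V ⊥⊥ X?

The only undirected path from V to X is:
Path 1: V → E ← X
  E is a collider here and neither E nor any of its descendants is conditioned on, so the collider stays closed — the path is blocked at E.
Since every path is blocked, d-separation holds.

Yes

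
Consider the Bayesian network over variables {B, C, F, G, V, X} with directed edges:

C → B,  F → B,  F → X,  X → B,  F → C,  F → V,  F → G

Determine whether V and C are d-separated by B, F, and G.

Enumerating the 3 paths from V to C and testing each for blocking by {B, F, G}:
Path 1: V ← F → C
  F is a fork here and F is conditioned on, so the path is blocked at F.
Path 2: V ← F → X → B ← C
  F is a fork here and F is conditioned on, so the path is blocked at F.
Path 3: V ← F → B ← C
  F is a fork here and F is conditioned on, so the path is blocked at F.
All paths are blocked; V ⊥ C | {B, F, G} holds.

Yes — V and C are d-separated given {B, F, G}.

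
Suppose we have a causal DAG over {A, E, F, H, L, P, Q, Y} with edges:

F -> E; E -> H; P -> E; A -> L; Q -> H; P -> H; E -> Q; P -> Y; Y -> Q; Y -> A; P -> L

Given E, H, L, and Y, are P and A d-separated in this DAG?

No — P and A are not d-separated given {E, H, L, Y}.

There are 6 undirected paths between P and A; checking each against the conditioning set {E, H, L, Y}:
Path 1: P → L ← A
  L is a collider and L is conditioned on, which opens it — no node blocks this path, so it is active.
Path 2: P → H ← Q ← Y → A
  Y is a fork here and Y is conditioned on, so the path is blocked at Y.
Path 3: P → H ← E → Q ← Y → A
  E is a fork here and E is conditioned on, so the path is blocked at E.
Path 4: P → E → Q ← Y → A
  E is a chain here and E is conditioned on, so the path is blocked at E.
Path 5: P → E → H ← Q ← Y → A
  E is a chain here and E is conditioned on, so the path is blocked at E.
Path 6: P → Y → A
  Y is a chain here and Y is conditioned on, so the path is blocked at Y.
At least one path is unblocked, so d-separation fails.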